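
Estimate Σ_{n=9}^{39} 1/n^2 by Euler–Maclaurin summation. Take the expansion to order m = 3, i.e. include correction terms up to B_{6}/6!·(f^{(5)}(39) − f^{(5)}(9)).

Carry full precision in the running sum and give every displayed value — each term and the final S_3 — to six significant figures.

∫_9^39 1/x^2 dx evaluates to 0.0854701.
½[f(9) + f(39)] = ½[0.0123457 + 0.000657462] = 0.00650157.
Running total after boundary: 0.0919717.
Correction k=1: B_{2}/2! · (f^{(1)}(39) − f^{(1)}(9)) = 1/12 · (-3.37160e-05 − (-0.00274348)) = 0.000225814.
Partial sum through k=1: 0.0921975.
Correction k=2: B_{4}/4! · (f^{(3)}(39) − f^{(3)}(9)) = −1/720 · (-2.66004e-07 − (-0.000406442)) = -5.64133e-07.
Partial sum through k=2: 0.0921969.
Correction k=3: B_{6}/6! · (f^{(5)}(39) − f^{(5)}(9)) = 1/30240 · (-5.24663e-09 − (-0.000150534)) = 4.97781e-09.

S_3 ≈ 0.0921969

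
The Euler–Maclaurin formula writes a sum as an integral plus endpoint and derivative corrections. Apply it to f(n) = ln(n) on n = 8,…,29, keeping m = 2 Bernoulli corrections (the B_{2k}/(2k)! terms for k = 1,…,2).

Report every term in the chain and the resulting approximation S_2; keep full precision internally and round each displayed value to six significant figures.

Integral: ∫_8^29 ln(x) dx = 60.0160.
Boundary: ½(f(8) + f(29)) = ½(2.07944 + 3.36730) = 2.72337.
So far: 62.7394.
Order-1 term: 1/12 · (0.0344828 − 0.125000) = -0.00754310.
After k=1: 62.7319.
Order-2 term: −1/720 · (8.20042e-05 − 0.00390625) = 5.31145e-06.

S_2 ≈ 62.7319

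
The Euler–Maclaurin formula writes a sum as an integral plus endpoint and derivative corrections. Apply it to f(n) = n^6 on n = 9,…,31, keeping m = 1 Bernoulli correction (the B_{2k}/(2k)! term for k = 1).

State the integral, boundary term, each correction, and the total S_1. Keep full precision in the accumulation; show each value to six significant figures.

The integral term ∫_9^31 x^6 dx = 3.92969e+09.
Endpoint term: (f(9) + f(31))/2 = (531441 + 8.87504e+08)/2 = 4.44018e+08.
Integral + boundary = 4.37371e+09.
Correction k=1: B_{2}/2! · (f^{(1)}(31) − f^{(1)}(9)) = 1/12 · (1.71775e+08 − 354294) = 1.42851e+07.

S_1 ≈ 4.38799e+09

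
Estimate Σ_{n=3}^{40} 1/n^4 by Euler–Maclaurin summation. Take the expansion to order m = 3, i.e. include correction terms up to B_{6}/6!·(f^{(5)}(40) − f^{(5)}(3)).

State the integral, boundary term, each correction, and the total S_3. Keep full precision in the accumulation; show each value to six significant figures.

S_3 ≈ 0.0198203

The integral term ∫_3^40 1/x^4 dx = 0.0123405.
Endpoint term: (f(3) + f(40))/2 = (0.0123457 + 3.90625e-07)/2 = 0.00617303.
Running total after boundary: 0.0185135.
k=1: B_{2}/(2)! × [f^{(1)}(40) − f^{(1)}(3)] = 1/12 × (-3.90625e-08 − (-0.0164609)) = 0.00137174.
Running total after k=1: 0.0198852.
k=2: B_{4}/(4)! × [f^{(3)}(40) − f^{(3)}(3)] = −1/720 × (-7.32422e-10 − (-0.0548697)) = -7.62079e-05.
Running total after k=2: 0.0198090.
k=3: B_{6}/(6)! × [f^{(5)}(40) − f^{(5)}(3)] = 1/30240 × (-2.56348e-11 − (-0.341411)) = 1.12901e-05.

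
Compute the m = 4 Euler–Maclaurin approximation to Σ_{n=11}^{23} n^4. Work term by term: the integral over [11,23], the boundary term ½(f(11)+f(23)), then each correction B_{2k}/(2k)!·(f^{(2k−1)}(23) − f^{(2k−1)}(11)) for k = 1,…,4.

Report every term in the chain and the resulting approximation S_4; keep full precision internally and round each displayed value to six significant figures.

S_4 ≈ 1.40591e+06

∫_11^23 x^4 dx evaluates to 1.25506e+06.
Boundary: ½(f(11) + f(23)) = ½(14641.0 + 279841) = 147241.
So far: 1.40230e+06.
Order-1 term: 1/12 · (48668.0 − 5324.00) = 3612.00.
Running total after k=1: 1.40591e+06.
Order-2 term: −1/720 · (552.000 − 264.000) = -0.400000.
Running total after k=2: 1.40591e+06.
Order-3 term: 1/30240 · (0.00000 − 0.00000) = 0.00000.
Running total after k=3: 1.40591e+06.
Order-4 term: −1/1209600 · (0.00000 − 0.00000) = 0.00000.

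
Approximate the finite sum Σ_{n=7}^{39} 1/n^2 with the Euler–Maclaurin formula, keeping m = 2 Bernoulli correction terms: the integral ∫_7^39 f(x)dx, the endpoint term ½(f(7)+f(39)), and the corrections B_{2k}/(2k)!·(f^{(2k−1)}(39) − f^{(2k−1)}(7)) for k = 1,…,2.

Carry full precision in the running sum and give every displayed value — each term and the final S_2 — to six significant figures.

S_2 ≈ 0.128230

Integral: ∫_7^39 1/x^2 dx = 0.117216.
Endpoint term: (f(7) + f(39))/2 = (0.0204082 + 0.000657462)/2 = 0.0105328.
So far: 0.127749.
Correction k=1: B_{2}/2! · (f^{(1)}(39) − f^{(1)}(7)) = 1/12 · (-3.37160e-05 − (-0.00583090)) = 0.000483099.
Partial sum through k=1: 0.128232.
Correction k=2: B_{4}/4! · (f^{(3)}(39) − f^{(3)}(7)) = −1/720 · (-2.66004e-07 − (-0.00142798)) = -1.98293e-06.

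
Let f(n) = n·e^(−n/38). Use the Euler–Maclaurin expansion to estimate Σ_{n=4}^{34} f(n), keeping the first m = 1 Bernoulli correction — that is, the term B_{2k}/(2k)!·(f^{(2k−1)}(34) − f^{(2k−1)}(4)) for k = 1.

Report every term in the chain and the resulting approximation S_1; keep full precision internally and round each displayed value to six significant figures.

∫_4^34 x·e^(−x/38) dx evaluates to 318.295.
Endpoint term: (f(4) + f(34))/2 = (3.60035 + 13.8963)/2 = 8.74833.
Integral + boundary = 327.044.
Order-1 term: 1/12 · (0.0430226 − 0.805342) = -0.0635266.

S_1 ≈ 326.980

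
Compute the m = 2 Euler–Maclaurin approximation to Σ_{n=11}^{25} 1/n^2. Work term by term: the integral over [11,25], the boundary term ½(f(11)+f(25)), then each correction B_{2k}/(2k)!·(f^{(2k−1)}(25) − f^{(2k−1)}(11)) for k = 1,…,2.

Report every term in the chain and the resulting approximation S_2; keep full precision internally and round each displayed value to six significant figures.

The integral term ∫_11^25 1/x^2 dx = 0.0509091.
½[f(11) + f(25)] = ½[0.00826446 + 0.00160000] = 0.00493223.
So far: 0.0558413.
k=1: B_{2}/(2)! × [f^{(1)}(25) − f^{(1)}(11)] = 1/12 × (-0.000128000 − (-0.00150263)) = 0.000114552.
After k=1: 0.0559559.
k=2: B_{4}/(4)! × [f^{(3)}(25) − f^{(3)}(11)] = −1/720 × (-2.45760e-06 − (-0.000149021)) = -2.03560e-07.

S_2 ≈ 0.0559557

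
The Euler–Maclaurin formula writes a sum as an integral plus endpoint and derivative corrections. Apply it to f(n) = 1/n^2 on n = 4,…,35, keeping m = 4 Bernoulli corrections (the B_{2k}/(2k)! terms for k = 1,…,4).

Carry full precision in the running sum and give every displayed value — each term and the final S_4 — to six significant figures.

Integral: ∫_4^35 1/x^2 dx = 0.221429.
½[f(4) + f(35)] = ½[0.0625000 + 0.000816327] = 0.0316582.
Running total after boundary: 0.253087.
k=1: B_{2}/(2)! × [f^{(1)}(35) − f^{(1)}(4)] = 1/12 × (-4.66472e-05 − (-0.0312500)) = 0.00260028.
Partial sum through k=1: 0.255687.
k=2: B_{4}/(4)! × [f^{(3)}(35) − f^{(3)}(4)] = −1/720 × (-4.56952e-07 − (-0.0234375)) = -3.25514e-05.
Partial sum through k=2: 0.255654.
k=3: B_{6}/(6)! × [f^{(5)}(35) − f^{(5)}(4)] = 1/30240 × (-1.11907e-08 − (-0.0439453)) = 1.45322e-06.
Partial sum through k=3: 0.255656.
k=4: B_{8}/(8)! × [f^{(7)}(35) − f^{(7)}(4)] = −1/1209600 × (-5.11574e-10 − (-0.153809)) = -1.27157e-07.

S_4 ≈ 0.255656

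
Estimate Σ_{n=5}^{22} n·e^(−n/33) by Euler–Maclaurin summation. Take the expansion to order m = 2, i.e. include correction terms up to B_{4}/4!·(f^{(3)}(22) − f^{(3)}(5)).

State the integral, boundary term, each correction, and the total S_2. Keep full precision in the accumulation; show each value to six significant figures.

∫_5^22 x·e^(−x/33) dx evaluates to 145.842.
Boundary: ½(f(5) + f(22)) = ½(4.29702 + 11.2952) = 7.79610.
Running total after boundary: 153.638.
k=1: B_{2}/(2)! × [f^{(1)}(22) − f^{(1)}(5)] = 1/12 × (0.171139 − 0.729192) = -0.0465044.
After k=1: 153.591.
k=2: B_{4}/(4)! × [f^{(3)}(22) − f^{(3)}(5)] = −1/720 × (0.00110007 − 0.00224794) = 1.59426e-06.

S_2 ≈ 153.591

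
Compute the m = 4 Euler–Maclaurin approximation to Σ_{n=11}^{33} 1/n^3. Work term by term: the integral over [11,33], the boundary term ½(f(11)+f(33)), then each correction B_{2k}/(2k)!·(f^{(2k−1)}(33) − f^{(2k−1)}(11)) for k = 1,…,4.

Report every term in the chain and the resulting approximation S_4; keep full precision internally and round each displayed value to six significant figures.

S_4 ≈ 0.00407948

∫_11^33 1/x^3 dx evaluates to 0.00367309.
Boundary: ½(f(11) + f(33)) = ½(0.000751315 + 2.78265e-05) = 0.000389571.
Running total after boundary: 0.00406267.
k=1: B_{2}/(2)! × [f^{(1)}(33) − f^{(1)}(11)] = 1/12 × (-2.52968e-06 − (-0.000204904)) = 1.68645e-05.
Partial sum through k=1: 0.00407953.
k=2: B_{4}/(4)! × [f^{(3)}(33) − f^{(3)}(11)] = −1/720 × (-4.64588e-08 − (-3.38684e-05)) = -4.69750e-08.
Partial sum through k=2: 0.00407948.
k=3: B_{6}/(6)! × [f^{(5)}(33) − f^{(5)}(11)] = 1/30240 × (-1.79180e-09 − (-1.17560e-05)) = 3.88697e-10.
Partial sum through k=3: 0.00407948.
k=4: B_{8}/(8)! × [f^{(7)}(33) − f^{(7)}(11)] = −1/1209600 × (-1.18466e-10 − (-6.99530e-06)) = -5.78305e-12.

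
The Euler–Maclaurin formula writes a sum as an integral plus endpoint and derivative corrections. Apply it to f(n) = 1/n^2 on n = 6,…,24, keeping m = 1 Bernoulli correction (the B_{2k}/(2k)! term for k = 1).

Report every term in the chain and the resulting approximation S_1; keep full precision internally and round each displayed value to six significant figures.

S_1 ≈ 0.140516

∫_6^24 1/x^2 dx evaluates to 0.125000.
½[f(6) + f(24)] = ½[0.0277778 + 0.00173611] = 0.0147569.
Integral + boundary = 0.139757.
Correction k=1: B_{2}/2! · (f^{(1)}(24) − f^{(1)}(6)) = 1/12 · (-0.000144676 − (-0.00925926)) = 0.000759549.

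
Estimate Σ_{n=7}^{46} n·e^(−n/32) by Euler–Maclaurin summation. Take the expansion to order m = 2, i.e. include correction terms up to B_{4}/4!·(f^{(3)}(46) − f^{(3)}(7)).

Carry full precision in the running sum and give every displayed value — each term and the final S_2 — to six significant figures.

The integral term ∫_7^46 x·e^(−x/32) dx = 409.944.
½[f(7) + f(46)] = ½[5.62466 + 10.9260] = 8.27531.
Integral + boundary = 418.220.
Order-1 term: 1/12 · (-0.103915 − 0.627752) = -0.0609723.
Running total after k=1: 418.159.
Order-2 term: −1/720 · (0.000362428 − 0.00218242) = 2.52777e-06.

S_2 ≈ 418.159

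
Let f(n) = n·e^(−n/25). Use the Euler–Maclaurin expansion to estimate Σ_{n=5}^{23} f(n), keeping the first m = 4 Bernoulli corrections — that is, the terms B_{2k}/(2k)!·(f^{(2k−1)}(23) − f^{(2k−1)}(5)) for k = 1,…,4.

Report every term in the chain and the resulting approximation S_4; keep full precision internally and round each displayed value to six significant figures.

The integral term ∫_5^23 x·e^(−x/25) dx = 135.825.
½[f(5) + f(23)] = ½[4.09365 + 9.16594] = 6.62980.
Running total after boundary: 142.455.
Correction k=1: B_{2}/2! · (f^{(1)}(23) − f^{(1)}(5)) = 1/12 · (0.0318815 − 0.654985) = -0.0519253.
Partial sum through k=1: 142.403.
Correction k=2: B_{4}/4! · (f^{(3)}(23) − f^{(3)}(5)) = −1/720 · (0.00132627 − 0.00366791) = 3.25228e-06.
Partial sum through k=2: 142.403.
Correction k=3: B_{6}/6! · (f^{(5)}(23) − f^{(5)}(5)) = 1/30240 · (4.16245e-06 − 1.00606e-05) = -1.95043e-10.
Partial sum through k=3: 142.403.
Correction k=4: B_{8}/8! · (f^{(7)}(23) − f^{(7)}(5)) = −1/1209600 · (9.92459e-09 − 2.28039e-08) = 1.06476e-14.

S_4 ≈ 142.403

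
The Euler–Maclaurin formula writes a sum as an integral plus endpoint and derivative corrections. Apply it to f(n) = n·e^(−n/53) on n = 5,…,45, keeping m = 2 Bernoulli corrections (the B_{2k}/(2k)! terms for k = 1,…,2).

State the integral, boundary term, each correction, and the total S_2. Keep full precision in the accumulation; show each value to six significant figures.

S_2 ≈ 587.008

Integral: ∫_5^45 x·e^(−x/53) dx = 575.171.
½[f(5) + f(45)] = ½[4.54987 + 19.2518] = 11.9008.
So far: 587.071.
Order-1 term: 1/12 · (0.0645764 − 0.824127) = -0.0632959.
After k=1: 587.008.
Order-2 term: −1/720 · (0.000327595 − 0.000941287) = 8.52350e-07.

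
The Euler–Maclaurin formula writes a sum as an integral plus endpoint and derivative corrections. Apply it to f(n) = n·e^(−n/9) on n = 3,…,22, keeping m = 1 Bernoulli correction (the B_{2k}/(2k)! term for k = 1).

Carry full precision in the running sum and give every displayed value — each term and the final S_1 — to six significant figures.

∫_3^22 x·e^(−x/9) dx evaluates to 53.1753.
½[f(3) + f(22)] = ½[2.14959 + 1.90904] = 2.02931.
Integral + boundary = 55.2047.
Correction k=1: B_{2}/2! · (f^{(1)}(22) − f^{(1)}(3)) = 1/12 · (-0.125341 − 0.477688) = -0.0502524.

S_1 ≈ 55.1544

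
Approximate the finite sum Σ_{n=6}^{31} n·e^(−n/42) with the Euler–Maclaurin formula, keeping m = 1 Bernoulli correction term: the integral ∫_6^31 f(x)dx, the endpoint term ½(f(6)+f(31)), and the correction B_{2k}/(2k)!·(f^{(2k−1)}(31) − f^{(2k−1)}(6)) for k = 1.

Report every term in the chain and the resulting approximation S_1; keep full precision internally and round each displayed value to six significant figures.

S_1 ≈ 291.964

Integral: ∫_6^31 x·e^(−x/42) dx = 282.006.
½[f(6) + f(31)] = ½[5.20127 + 14.8187] = 10.0100.
Running total after boundary: 292.016.
Correction k=1: B_{2}/2! · (f^{(1)}(31) − f^{(1)}(6)) = 1/12 · (0.125197 − 0.743038) = -0.0514868.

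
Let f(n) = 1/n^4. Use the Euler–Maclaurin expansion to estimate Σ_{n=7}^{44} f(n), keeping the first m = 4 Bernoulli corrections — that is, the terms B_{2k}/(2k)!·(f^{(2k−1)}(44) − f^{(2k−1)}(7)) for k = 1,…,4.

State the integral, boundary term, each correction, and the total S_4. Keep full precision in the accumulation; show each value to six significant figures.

Integral: ∫_7^44 1/x^4 dx = 0.000967904.
Endpoint term: (f(7) + f(44))/2 = (0.000416493 + 2.66802e-07)/2 = 0.000208380.
Running total after boundary: 0.00117628.
Correction k=1: B_{2}/2! · (f^{(1)}(44) − f^{(1)}(7)) = 1/12 · (-2.42547e-08 − (-0.000237996)) = 1.98310e-05.
After k=1: 0.00119612.
Correction k=2: B_{4}/4! · (f^{(3)}(44) − f^{(3)}(7)) = −1/720 · (-3.75848e-10 − (-0.000145712)) = -2.02377e-07.
After k=2: 0.00119591.
Correction k=3: B_{6}/6! · (f^{(5)}(44) − f^{(5)}(7)) = 1/30240 · (-1.08716e-11 − (-0.000166528)) = 5.50687e-09.
After k=3: 0.00119592.
Correction k=4: B_{8}/8! · (f^{(7)}(44) − f^{(7)}(7)) = −1/1209600 · (-5.05397e-13 − (-0.000305868)) = -2.52867e-10.

S_4 ≈ 0.00119592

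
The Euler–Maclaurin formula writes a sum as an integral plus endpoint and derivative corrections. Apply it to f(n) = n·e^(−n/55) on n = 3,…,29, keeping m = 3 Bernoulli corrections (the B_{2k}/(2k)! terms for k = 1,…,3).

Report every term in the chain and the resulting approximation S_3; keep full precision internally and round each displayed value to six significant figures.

S_3 ≈ 303.806

The integral term ∫_3^29 x·e^(−x/55) dx = 293.879.
Boundary: ½(f(3) + f(29)) = ½(2.84075 + 17.1162) = 9.97845.
Integral + boundary = 303.857.
Correction k=1: B_{2}/2! · (f^{(1)}(29) − f^{(1)}(3)) = 1/12 · (0.279010 − 0.895266) = -0.0513547.
Partial sum through k=1: 303.806.
Correction k=2: B_{4}/4! · (f^{(3)}(29) − f^{(3)}(3)) = −1/720 · (0.000482458 − 0.000922015) = 6.10497e-07.
Partial sum through k=2: 303.806.
Correction k=3: B_{6}/6! · (f^{(5)}(29) − f^{(5)}(3)) = 1/30240 · (2.88490e-07 − 5.11760e-07) = -7.38330e-12.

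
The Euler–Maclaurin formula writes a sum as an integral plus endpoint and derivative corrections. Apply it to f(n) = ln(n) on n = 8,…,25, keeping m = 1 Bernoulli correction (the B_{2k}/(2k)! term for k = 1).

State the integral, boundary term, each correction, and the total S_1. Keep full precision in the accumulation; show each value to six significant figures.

S_1 ≈ 49.4784

The integral term ∫_8^25 ln(x) dx = 46.8364.
Boundary: ½(f(8) + f(25)) = ½(2.07944 + 3.21888) = 2.64916.
So far: 49.4855.
k=1: B_{2}/(2)! × [f^{(1)}(25) − f^{(1)}(8)] = 1/12 × (0.0400000 − 0.125000) = -0.00708333.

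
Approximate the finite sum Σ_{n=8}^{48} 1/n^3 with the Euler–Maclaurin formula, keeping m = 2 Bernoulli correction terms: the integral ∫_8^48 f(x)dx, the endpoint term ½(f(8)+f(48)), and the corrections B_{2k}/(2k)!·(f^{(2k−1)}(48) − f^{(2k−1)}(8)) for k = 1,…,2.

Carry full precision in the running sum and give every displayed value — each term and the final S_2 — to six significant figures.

S_2 ≈ 0.00863724

Integral: ∫_8^48 1/x^3 dx = 0.00759549.
½[f(8) + f(48)] = ½[0.00195312 + 9.04225e-06] = 0.000981084.
So far: 0.00857657.
Order-1 term: 1/12 · (-5.65140e-07 − (-0.000732422)) = 6.09881e-05.
Running total after k=1: 0.00863756.
Order-2 term: −1/720 · (-4.90573e-09 − (-0.000228882)) = -3.17885e-07.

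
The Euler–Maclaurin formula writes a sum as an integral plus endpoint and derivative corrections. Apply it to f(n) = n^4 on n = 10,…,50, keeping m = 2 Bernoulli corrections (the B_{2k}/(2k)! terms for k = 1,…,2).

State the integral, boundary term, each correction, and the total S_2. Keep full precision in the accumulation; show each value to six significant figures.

Integral: ∫_10^50 x^4 dx = 6.24800e+07.
Boundary: ½(f(10) + f(50)) = ½(10000.0 + 6.25000e+06) = 3.13000e+06.
So far: 6.56100e+07.
Order-1 term: 1/12 · (500000 − 4000.00) = 41333.3.
Partial sum through k=1: 6.56513e+07.
Order-2 term: −1/720 · (1200.00 − 240.000) = -1.33333.

S_2 ≈ 6.56513e+07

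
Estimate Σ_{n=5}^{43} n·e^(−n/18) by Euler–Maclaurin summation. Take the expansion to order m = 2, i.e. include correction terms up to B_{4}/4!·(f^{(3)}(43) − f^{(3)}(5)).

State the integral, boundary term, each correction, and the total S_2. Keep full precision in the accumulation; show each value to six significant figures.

S_2 ≈ 216.679

Integral: ∫_5^43 x·e^(−x/18) dx = 212.869.
½[f(5) + f(43)] = ½[3.78733 + 3.94446] = 3.86589.
Integral + boundary = 216.735.
Correction k=1: B_{2}/2! · (f^{(1)}(43) − f^{(1)}(5)) = 1/12 · (-0.127405 − 0.547058) = -0.0562053.
Partial sum through k=1: 216.679.
Correction k=2: B_{4}/4! · (f^{(3)}(43) − f^{(3)}(5)) = −1/720 · (0.000173019 − 0.00636416) = 8.59881e-06.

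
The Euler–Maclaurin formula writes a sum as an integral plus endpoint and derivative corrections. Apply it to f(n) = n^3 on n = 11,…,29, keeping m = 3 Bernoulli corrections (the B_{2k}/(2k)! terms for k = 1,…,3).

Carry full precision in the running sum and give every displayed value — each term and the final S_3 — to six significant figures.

S_3 ≈ 186200

∫_11^29 x^3 dx evaluates to 173160.
Boundary: ½(f(11) + f(29)) = ½(1331.00 + 24389.0) = 12860.0.
Integral + boundary = 186020.
Correction k=1: B_{2}/2! · (f^{(1)}(29) − f^{(1)}(11)) = 1/12 · (2523.00 − 363.000) = 180.000.
After k=1: 186200.
Correction k=2: B_{4}/4! · (f^{(3)}(29) − f^{(3)}(11)) = −1/720 · (6.00000 − 6.00000) = 0.00000.
After k=2: 186200.
Correction k=3: B_{6}/6! · (f^{(5)}(29) − f^{(5)}(11)) = 1/30240 · (0.00000 − 0.00000) = 0.00000.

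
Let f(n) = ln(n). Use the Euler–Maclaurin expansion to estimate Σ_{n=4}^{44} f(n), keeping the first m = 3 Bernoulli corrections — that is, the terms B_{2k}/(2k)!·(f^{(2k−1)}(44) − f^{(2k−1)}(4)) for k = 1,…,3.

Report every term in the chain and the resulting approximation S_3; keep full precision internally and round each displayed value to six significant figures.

∫_4^44 ln(x) dx evaluates to 120.959.
Boundary: ½(f(4) + f(44)) = ½(1.38629 + 3.78419) = 2.58524.
Running total after boundary: 123.544.
Order-1 term: 1/12 · (0.0227273 − 0.250000) = -0.0189394.
Running total after k=1: 123.525.
Order-2 term: −1/720 · (2.34786e-05 − 0.0312500) = 4.33702e-05.
Running total after k=2: 123.526.
Order-3 term: 1/30240 · (1.45528e-07 − 0.0234375) = -7.75045e-07.

S_3 ≈ 123.526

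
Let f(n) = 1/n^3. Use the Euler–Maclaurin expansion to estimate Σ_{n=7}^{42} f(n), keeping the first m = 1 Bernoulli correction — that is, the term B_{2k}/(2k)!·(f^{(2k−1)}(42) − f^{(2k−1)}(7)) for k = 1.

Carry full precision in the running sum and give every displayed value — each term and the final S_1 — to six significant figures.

Integral: ∫_7^42 1/x^3 dx = 0.00992063.
½[f(7) + f(42)] = ½[0.00291545 + 1.34975e-05] = 0.00146447.
So far: 0.0113851.
Order-1 term: 1/12 · (-9.64104e-07 − (-0.00124948)) = 0.000104043.

S_1 ≈ 0.0114892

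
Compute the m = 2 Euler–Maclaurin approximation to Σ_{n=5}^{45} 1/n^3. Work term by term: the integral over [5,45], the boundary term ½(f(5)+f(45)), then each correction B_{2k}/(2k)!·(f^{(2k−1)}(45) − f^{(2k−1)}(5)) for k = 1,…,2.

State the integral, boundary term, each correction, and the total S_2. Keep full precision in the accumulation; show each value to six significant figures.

Integral: ∫_5^45 1/x^3 dx = 0.0197531.
Boundary: ½(f(5) + f(45)) = ½(0.00800000 + 1.09739e-05) = 0.00400549.
Running total after boundary: 0.0237586.
Order-1 term: 1/12 · (-7.31596e-07 − (-0.00480000)) = 0.000399939.
Running total after k=1: 0.0241585.
Order-2 term: −1/720 · (-7.22564e-09 − (-0.00384000)) = -5.33332e-06.

S_2 ≈ 0.0241532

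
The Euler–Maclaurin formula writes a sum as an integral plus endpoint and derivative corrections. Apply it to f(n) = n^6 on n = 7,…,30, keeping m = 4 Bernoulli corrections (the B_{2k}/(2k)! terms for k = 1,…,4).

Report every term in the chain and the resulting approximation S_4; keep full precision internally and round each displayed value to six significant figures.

S_4 ≈ 3.50086e+09

∫_7^30 x^6 dx evaluates to 3.12417e+09.
½[f(7) + f(30)] = ½[117649 + 7.29000e+08] = 3.64559e+08.
Running total after boundary: 3.48873e+09.
k=1: B_{2}/(2)! × [f^{(1)}(30) − f^{(1)}(7)] = 1/12 × (1.45800e+08 − 100842) = 1.21416e+07.
Partial sum through k=1: 3.50087e+09.
k=2: B_{4}/(4)! × [f^{(3)}(30) − f^{(3)}(7)] = −1/720 × (3.24000e+06 − 41160.0) = -4442.83.
Partial sum through k=2: 3.50086e+09.
k=3: B_{6}/(6)! × [f^{(5)}(30) − f^{(5)}(7)] = 1/30240 × (21600.0 − 5040.00) = 0.547619.
Partial sum through k=3: 3.50086e+09.
k=4: B_{8}/(8)! × [f^{(7)}(30) − f^{(7)}(7)] = −1/1209600 × (0.00000 − 0.00000) = 0.00000.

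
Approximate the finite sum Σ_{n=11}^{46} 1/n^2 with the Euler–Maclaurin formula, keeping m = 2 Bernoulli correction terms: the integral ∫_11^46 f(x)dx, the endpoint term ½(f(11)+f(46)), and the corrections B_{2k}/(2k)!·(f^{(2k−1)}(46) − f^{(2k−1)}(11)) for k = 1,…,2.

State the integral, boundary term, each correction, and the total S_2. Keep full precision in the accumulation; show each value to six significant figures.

∫_11^46 1/x^2 dx evaluates to 0.0691700.
Boundary: ½(f(11) + f(46)) = ½(0.00826446 + 0.000472590) = 0.00436853.
Integral + boundary = 0.0735385.
Order-1 term: 1/12 · (-2.05474e-05 − (-0.00150263)) = 0.000123507.
Running total after k=1: 0.0736620.
Order-2 term: −1/720 · (-1.16526e-07 − (-0.000149021)) = -2.06812e-07.

S_2 ≈ 0.0736618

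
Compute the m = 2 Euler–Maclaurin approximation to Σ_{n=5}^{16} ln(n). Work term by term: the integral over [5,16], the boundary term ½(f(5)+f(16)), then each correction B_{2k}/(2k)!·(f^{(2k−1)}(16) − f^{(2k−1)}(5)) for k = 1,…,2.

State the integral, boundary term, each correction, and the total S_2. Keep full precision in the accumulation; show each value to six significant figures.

S_2 ≈ 27.4938

The integral term ∫_5^16 ln(x) dx = 25.3142.
½[f(5) + f(16)] = ½[1.60944 + 2.77259] = 2.19101.
Running total after boundary: 27.5052.
k=1: B_{2}/(2)! × [f^{(1)}(16) − f^{(1)}(5)] = 1/12 × (0.0625000 − 0.200000) = -0.0114583.
After k=1: 27.4938.
k=2: B_{4}/(4)! × [f^{(3)}(16) − f^{(3)}(5)] = −1/720 × (0.000488281 − 0.0160000) = 2.15441e-05.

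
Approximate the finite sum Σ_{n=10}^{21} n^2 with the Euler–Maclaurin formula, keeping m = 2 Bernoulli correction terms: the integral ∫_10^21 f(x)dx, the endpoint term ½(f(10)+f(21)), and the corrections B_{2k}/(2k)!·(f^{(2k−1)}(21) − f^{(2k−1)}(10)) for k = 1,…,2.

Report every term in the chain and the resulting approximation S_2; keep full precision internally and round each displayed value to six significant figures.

S_2 ≈ 3026.00

Integral: ∫_10^21 x^2 dx = 2753.67.
Endpoint term: (f(10) + f(21))/2 = (100.000 + 441.000)/2 = 270.500.
Running total after boundary: 3024.17.
Correction k=1: B_{2}/2! · (f^{(1)}(21) − f^{(1)}(10)) = 1/12 · (42.0000 − 20.0000) = 1.83333.
Running total after k=1: 3026.00.
Correction k=2: B_{4}/4! · (f^{(3)}(21) − f^{(3)}(10)) = −1/720 · (0.00000 − 0.00000) = 0.00000.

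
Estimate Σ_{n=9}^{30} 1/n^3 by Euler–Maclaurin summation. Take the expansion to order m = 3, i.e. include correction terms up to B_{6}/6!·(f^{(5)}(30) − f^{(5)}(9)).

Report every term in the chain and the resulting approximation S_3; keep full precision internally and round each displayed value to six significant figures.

The integral term ∫_9^30 1/x^3 dx = 0.00561728.
Boundary: ½(f(9) + f(30)) = ½(0.00137174 + 3.70370e-05) = 0.000704390.
Running total after boundary: 0.00632167.
Order-1 term: 1/12 · (-3.70370e-06 − (-0.000457247)) = 3.77953e-05.
Running total after k=1: 0.00635947.
Order-2 term: −1/720 · (-8.23045e-08 − (-0.000112901)) = -1.56692e-07.
Running total after k=2: 0.00635931.
Order-3 term: 1/30240 · (-3.84088e-09 − (-5.85410e-05)) = 1.93575e-09.

S_3 ≈ 0.00635931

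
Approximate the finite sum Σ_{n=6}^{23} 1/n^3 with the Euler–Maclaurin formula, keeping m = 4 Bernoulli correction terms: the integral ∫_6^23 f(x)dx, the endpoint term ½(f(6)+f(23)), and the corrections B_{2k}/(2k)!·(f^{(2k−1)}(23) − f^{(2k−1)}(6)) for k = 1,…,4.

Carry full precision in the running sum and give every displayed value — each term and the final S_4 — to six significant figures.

Integral: ∫_6^23 1/x^3 dx = 0.0129437.
Boundary: ½(f(6) + f(23)) = ½(0.00462963 + 8.21895e-05) = 0.00235591.
So far: 0.0152996.
Order-1 term: 1/12 · (-1.07204e-05 − (-0.00231481)) = 0.000192008.
Partial sum through k=1: 0.0154916.
Order-2 term: −1/720 · (-4.05307e-07 − (-0.00128601)) = -1.78556e-06.
Partial sum through k=2: 0.0154898.
Order-3 term: 1/30240 · (-3.21794e-08 − (-0.00150034)) = 4.96135e-08.
Partial sum through k=3: 0.0154899.
Order-4 term: −1/1209600 · (-4.37980e-09 − (-0.00300069)) = -2.48072e-09.

S_4 ≈ 0.0154899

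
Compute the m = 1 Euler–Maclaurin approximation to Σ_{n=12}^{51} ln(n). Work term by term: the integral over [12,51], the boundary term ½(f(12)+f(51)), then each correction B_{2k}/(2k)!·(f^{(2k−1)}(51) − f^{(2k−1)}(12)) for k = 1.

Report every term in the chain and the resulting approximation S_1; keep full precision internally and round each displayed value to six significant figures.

Integral: ∫_12^51 ln(x) dx = 131.704.
½[f(12) + f(51)] = ½[2.48491 + 3.93183] = 3.20837.
Integral + boundary = 134.913.
Correction k=1: B_{2}/2! · (f^{(1)}(51) − f^{(1)}(12)) = 1/12 · (0.0196078 − 0.0833333) = -0.00531046.

S_1 ≈ 134.907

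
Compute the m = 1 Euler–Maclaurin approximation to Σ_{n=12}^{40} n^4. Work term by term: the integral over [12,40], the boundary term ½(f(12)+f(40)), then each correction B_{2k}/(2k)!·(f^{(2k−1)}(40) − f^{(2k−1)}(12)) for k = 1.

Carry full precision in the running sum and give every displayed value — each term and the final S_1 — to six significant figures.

S_1 ≈ 2.17414e+07

Integral: ∫_12^40 x^4 dx = 2.04302e+07.
½[f(12) + f(40)] = ½[20736.0 + 2.56000e+06] = 1.29037e+06.
So far: 2.17206e+07.
Order-1 term: 1/12 · (256000 − 6912.00) = 20757.3.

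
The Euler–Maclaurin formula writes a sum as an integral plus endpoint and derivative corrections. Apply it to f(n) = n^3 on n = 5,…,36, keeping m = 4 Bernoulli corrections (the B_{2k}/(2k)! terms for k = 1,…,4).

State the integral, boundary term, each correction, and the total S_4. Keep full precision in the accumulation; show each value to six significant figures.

S_4 ≈ 443456

The integral term ∫_5^36 x^3 dx = 419748.
Endpoint term: (f(5) + f(36))/2 = (125.000 + 46656.0)/2 = 23390.5.
Integral + boundary = 443138.
k=1: B_{2}/(2)! × [f^{(1)}(36) − f^{(1)}(5)] = 1/12 × (3888.00 − 75.0000) = 317.750.
Partial sum through k=1: 443456.
k=2: B_{4}/(4)! × [f^{(3)}(36) − f^{(3)}(5)] = −1/720 × (6.00000 − 6.00000) = 0.00000.
Partial sum through k=2: 443456.
k=3: B_{6}/(6)! × [f^{(5)}(36) − f^{(5)}(5)] = 1/30240 × (0.00000 − 0.00000) = 0.00000.
Partial sum through k=3: 443456.
k=4: B_{8}/(8)! × [f^{(7)}(36) − f^{(7)}(5)] = −1/1209600 × (0.00000 − 0.00000) = 0.00000.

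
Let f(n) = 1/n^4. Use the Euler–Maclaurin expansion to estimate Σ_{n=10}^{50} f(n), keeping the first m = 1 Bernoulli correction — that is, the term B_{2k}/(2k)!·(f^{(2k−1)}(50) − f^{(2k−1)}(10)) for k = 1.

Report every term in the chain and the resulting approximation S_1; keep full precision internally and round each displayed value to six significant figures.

∫_10^50 1/x^4 dx evaluates to 0.000330667.
½[f(10) + f(50)] = ½[0.000100000 + 1.60000e-07] = 5.00800e-05.
Integral + boundary = 0.000380747.
Order-1 term: 1/12 · (-1.28000e-08 − (-4.00000e-05)) = 3.33227e-06.

S_1 ≈ 0.000384079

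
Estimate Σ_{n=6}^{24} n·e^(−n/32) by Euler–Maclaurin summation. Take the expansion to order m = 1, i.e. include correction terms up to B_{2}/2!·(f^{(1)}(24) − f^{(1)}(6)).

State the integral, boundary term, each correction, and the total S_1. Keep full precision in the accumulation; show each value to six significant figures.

S_1 ≈ 169.728

The integral term ∫_6^24 x·e^(−x/32) dx = 161.619.
Boundary: ½(f(6) + f(24)) = ½(4.97417 + 11.3368) = 8.15549.
Integral + boundary = 169.774.
k=1: B_{2}/(2)! × [f^{(1)}(24) − f^{(1)}(6)] = 1/12 × (0.118092 − 0.673586) = -0.0462912.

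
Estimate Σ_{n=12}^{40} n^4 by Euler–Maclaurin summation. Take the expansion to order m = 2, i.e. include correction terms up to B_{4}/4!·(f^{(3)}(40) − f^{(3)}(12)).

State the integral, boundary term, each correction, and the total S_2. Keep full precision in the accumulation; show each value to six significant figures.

The integral term ∫_12^40 x^4 dx = 2.04302e+07.
Endpoint term: (f(12) + f(40))/2 = (20736.0 + 2.56000e+06)/2 = 1.29037e+06.
So far: 2.17206e+07.
Correction k=1: B_{2}/2! · (f^{(1)}(40) − f^{(1)}(12)) = 1/12 · (256000 − 6912.00) = 20757.3.
After k=1: 2.17414e+07.
Correction k=2: B_{4}/4! · (f^{(3)}(40) − f^{(3)}(12)) = −1/720 · (960.000 − 288.000) = -0.933333.

S_2 ≈ 2.17414e+07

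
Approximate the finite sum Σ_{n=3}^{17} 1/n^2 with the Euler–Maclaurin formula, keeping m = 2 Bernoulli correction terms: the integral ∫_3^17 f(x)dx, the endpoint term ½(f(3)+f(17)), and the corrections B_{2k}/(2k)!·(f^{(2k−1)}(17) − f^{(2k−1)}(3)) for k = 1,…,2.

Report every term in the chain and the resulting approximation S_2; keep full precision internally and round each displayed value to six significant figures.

S_2 ≈ 0.337797

The integral term ∫_3^17 1/x^2 dx = 0.274510.
Endpoint term: (f(3) + f(17))/2 = (0.111111 + 0.00346021)/2 = 0.0572857.
So far: 0.331795.
Order-1 term: 1/12 · (-0.000407083 − (-0.0740741)) = 0.00613892.
Partial sum through k=1: 0.337934.
Order-2 term: −1/720 · (-1.69031e-05 − (-0.0987654)) = -0.000137151.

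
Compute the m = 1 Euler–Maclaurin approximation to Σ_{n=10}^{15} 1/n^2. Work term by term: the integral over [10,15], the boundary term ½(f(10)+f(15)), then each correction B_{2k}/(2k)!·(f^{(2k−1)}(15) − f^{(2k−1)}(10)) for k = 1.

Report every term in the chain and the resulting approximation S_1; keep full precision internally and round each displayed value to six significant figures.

Integral: ∫_10^15 1/x^2 dx = 0.0333333.
Boundary: ½(f(10) + f(15)) = ½(0.0100000 + 0.00444444) = 0.00722222.
Integral + boundary = 0.0405556.
Correction k=1: B_{2}/2! · (f^{(1)}(15) − f^{(1)}(10)) = 1/12 · (-0.000592593 − (-0.00200000)) = 0.000117284.

S_1 ≈ 0.0406728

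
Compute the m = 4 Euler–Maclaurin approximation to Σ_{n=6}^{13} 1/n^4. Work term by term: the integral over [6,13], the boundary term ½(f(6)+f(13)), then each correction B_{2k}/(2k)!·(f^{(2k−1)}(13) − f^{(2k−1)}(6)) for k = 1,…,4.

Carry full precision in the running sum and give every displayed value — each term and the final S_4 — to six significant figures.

∫_6^13 1/x^4 dx evaluates to 0.00139149.
Endpoint term: (f(6) + f(13))/2 = (0.000771605 + 3.50128e-05)/2 = 0.000403309.
Running total after boundary: 0.00179480.
Order-1 term: 1/12 · (-1.07732e-05 − (-0.000514403)) = 4.19692e-05.
Running total after k=1: 0.00183677.
Order-2 term: −1/720 · (-1.91240e-06 − (-0.000428669)) = -5.92718e-07.
Running total after k=2: 0.00183617.
Order-3 term: 1/30240 · (-6.33693e-07 − (-0.000666819)) = 2.20299e-08.
Running total after k=3: 0.00183620.
Order-4 term: −1/1209600 · (-3.37470e-07 − (-0.00166705)) = -1.37790e-09.

S_4 ≈ 0.00183619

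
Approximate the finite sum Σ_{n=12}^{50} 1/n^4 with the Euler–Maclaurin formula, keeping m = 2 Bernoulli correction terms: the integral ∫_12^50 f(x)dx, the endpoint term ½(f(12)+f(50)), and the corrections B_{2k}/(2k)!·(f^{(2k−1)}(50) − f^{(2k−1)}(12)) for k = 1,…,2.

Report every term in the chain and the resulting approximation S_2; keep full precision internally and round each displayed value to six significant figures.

Integral: ∫_12^50 1/x^4 dx = 0.000190235.
Endpoint term: (f(12) + f(50))/2 = (4.82253e-05 + 1.60000e-07)/2 = 2.41927e-05.
Running total after boundary: 0.000214427.
Order-1 term: 1/12 · (-1.28000e-08 − (-1.60751e-05)) = 1.33853e-06.
Partial sum through k=1: 0.000215766.
Order-2 term: −1/720 · (-1.53600e-10 − (-3.34898e-06)) = -4.65115e-09.

S_2 ≈ 0.000215761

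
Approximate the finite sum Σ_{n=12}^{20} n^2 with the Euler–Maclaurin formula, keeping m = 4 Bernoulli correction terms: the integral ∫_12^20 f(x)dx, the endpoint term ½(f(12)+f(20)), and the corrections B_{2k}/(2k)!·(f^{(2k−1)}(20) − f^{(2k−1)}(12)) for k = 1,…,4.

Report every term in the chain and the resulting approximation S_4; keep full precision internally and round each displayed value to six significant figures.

∫_12^20 x^2 dx evaluates to 2090.67.
Endpoint term: (f(12) + f(20))/2 = (144.000 + 400.000)/2 = 272.000.
Integral + boundary = 2362.67.
Order-1 term: 1/12 · (40.0000 − 24.0000) = 1.33333.
Running total after k=1: 2364.00.
Order-2 term: −1/720 · (0.00000 − 0.00000) = 0.00000.
Running total after k=2: 2364.00.
Order-3 term: 1/30240 · (0.00000 − 0.00000) = 0.00000.
Running total after k=3: 2364.00.
Order-4 term: −1/1209600 · (0.00000 − 0.00000) = 0.00000.

S_4 ≈ 2364.00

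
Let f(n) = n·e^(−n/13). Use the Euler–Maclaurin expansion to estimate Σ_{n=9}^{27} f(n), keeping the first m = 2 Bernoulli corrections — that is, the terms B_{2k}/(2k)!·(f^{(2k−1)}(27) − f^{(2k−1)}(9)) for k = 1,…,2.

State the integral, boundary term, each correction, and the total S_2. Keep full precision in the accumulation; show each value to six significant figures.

The integral term ∫_9^27 x·e^(−x/13) dx = 77.9562.
Endpoint term: (f(9) + f(27))/2 = (4.50378 + 3.38351)/2 = 3.94364.
Integral + boundary = 81.8998.
Correction k=1: B_{2}/2! · (f^{(1)}(27) − f^{(1)}(9)) = 1/12 · (-0.134955 − 0.153975) = -0.0240775.
Partial sum through k=1: 81.8758.
Correction k=2: B_{4}/4! · (f^{(3)}(27) − f^{(3)}(9)) = −1/720 · (0.000684471 − 0.00683323) = 8.53994e-06.

S_2 ≈ 81.8758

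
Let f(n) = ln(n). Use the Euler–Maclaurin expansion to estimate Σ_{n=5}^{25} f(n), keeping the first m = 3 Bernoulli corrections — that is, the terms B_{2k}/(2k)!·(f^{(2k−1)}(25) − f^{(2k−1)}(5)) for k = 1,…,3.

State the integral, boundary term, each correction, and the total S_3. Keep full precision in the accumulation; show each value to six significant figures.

S_3 ≈ 54.8256

Integral: ∫_5^25 ln(x) dx = 52.4247.
½[f(5) + f(25)] = ½[1.60944 + 3.21888] = 2.41416.
Running total after boundary: 54.8389.
k=1: B_{2}/(2)! × [f^{(1)}(25) − f^{(1)}(5)] = 1/12 × (0.0400000 − 0.200000) = -0.0133333.
Running total after k=1: 54.8255.
k=2: B_{4}/(4)! × [f^{(3)}(25) − f^{(3)}(5)] = −1/720 × (0.000128000 − 0.0160000) = 2.20444e-05.
Running total after k=2: 54.8256.
k=3: B_{6}/(6)! × [f^{(5)}(25) − f^{(5)}(5)] = 1/30240 × (2.45760e-06 − 0.00768000) = -2.53887e-07.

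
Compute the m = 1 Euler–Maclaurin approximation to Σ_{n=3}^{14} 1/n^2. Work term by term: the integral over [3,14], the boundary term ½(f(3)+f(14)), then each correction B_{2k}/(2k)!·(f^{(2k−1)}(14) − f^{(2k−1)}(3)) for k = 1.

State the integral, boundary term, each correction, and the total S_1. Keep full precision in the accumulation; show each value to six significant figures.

The integral term ∫_3^14 1/x^2 dx = 0.261905.
Boundary: ½(f(3) + f(14)) = ½(0.111111 + 0.00510204) = 0.0581066.
So far: 0.320011.
Correction k=1: B_{2}/2! · (f^{(1)}(14) − f^{(1)}(3)) = 1/12 · (-0.000728863 − (-0.0740741)) = 0.00611210.

S_1 ≈ 0.326123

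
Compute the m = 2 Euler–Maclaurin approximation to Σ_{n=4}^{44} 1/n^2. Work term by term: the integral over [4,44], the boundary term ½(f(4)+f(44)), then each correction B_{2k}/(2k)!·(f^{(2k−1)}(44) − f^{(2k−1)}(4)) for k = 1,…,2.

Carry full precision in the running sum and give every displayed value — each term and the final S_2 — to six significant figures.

S_2 ≈ 0.261351

∫_4^44 1/x^2 dx evaluates to 0.227273.
Endpoint term: (f(4) + f(44))/2 = (0.0625000 + 0.000516529)/2 = 0.0315083.
So far: 0.258781.
Correction k=1: B_{2}/2! · (f^{(1)}(44) − f^{(1)}(4)) = 1/12 · (-2.34786e-05 − (-0.0312500)) = 0.00260221.
Running total after k=1: 0.261383.
Correction k=2: B_{4}/4! · (f^{(3)}(44) − f^{(3)}(4)) = −1/720 · (-1.45528e-07 − (-0.0234375)) = -3.25519e-05.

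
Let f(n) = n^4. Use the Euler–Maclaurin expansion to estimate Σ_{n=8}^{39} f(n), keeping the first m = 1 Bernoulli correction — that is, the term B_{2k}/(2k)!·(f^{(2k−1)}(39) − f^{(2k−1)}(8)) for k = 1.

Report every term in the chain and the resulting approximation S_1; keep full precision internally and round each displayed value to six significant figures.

S_1 ≈ 1.92167e+07

∫_8^39 x^4 dx evaluates to 1.80383e+07.
Endpoint term: (f(8) + f(39))/2 = (4096.00 + 2.31344e+06)/2 = 1.15877e+06.
Integral + boundary = 1.91971e+07.
Order-1 term: 1/12 · (237276 − 2048.00) = 19602.3.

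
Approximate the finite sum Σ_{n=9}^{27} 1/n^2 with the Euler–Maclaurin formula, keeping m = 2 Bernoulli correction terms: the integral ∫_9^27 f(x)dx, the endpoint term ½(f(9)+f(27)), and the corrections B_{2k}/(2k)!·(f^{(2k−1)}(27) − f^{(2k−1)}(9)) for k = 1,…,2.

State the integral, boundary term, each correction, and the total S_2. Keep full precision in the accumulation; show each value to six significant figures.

The integral term ∫_9^27 1/x^2 dx = 0.0740741.
Endpoint term: (f(9) + f(27))/2 = (0.0123457 + 0.00137174)/2 = 0.00685871.
Running total after boundary: 0.0809328.
Order-1 term: 1/12 · (-0.000101611 − (-0.00274348)) = 0.000220156.
Running total after k=1: 0.0811529.
Order-2 term: −1/720 · (-1.67260e-06 − (-0.000406442)) = -5.62180e-07.

S_2 ≈ 0.0811524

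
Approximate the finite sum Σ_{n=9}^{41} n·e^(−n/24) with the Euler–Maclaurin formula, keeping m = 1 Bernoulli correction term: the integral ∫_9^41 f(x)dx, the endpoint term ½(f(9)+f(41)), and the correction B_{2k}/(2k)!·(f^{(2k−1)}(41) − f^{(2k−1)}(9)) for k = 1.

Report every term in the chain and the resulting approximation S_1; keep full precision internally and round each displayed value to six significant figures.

Integral: ∫_9^41 x·e^(−x/24) dx = 261.712.
½[f(9) + f(41)] = ½[6.18560 + 7.42787] = 6.80674.
Running total after boundary: 268.519.
Order-1 term: 1/12 · (-0.128327 − 0.429556) = -0.0464902.

S_1 ≈ 268.472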